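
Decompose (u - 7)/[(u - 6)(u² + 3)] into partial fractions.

At u=6: P = (1·6 - 7)/(6² + 3) = -1/39. Q = -P = 1/39, R = 1 - 6·P = 15/13
Result: (-1/39)/(u - 6) + ((1/39)u + 15/13)/(u² + 3)


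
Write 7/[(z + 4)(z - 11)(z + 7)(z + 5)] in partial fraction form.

Using Heaviside cover-up: (-7/45)/(z + 4) + (7/4320)/(z - 11) - (7/108)/(z + 7) + (7/32)/(z + 5)


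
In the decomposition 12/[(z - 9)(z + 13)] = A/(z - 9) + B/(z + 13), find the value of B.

Cover-up at z = -13: B = 12/(-13 - 9) = -12/22 = -6/11


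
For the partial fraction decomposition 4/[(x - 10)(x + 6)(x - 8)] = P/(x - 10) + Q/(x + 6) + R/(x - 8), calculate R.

Cover-up at x = 8: R = 4/[(8 - 10)(8 + 6)] = 4/[(-2)(14)] = -4/28 = -1/7


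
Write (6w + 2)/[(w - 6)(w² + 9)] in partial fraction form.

At w=6: α = (6·6 + 2)/(6² + 9) = 38/45. β = -α = -38/45, γ = 6 - 6·α = 14/15
Result: (38/45)/(w - 6) - ((38/45)w - 14/15)/(w² + 9)


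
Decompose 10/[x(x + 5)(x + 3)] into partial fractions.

Using cover-up method: α = 2/3, β = 1, γ = -5/3
Result: (2/3)/x + 1/(x + 5) - (5/3)/(x + 3)


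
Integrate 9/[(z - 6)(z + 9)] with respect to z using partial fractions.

Decompose: 9/[(z - 6)(z + 9)] = (3/5)/(z - 6) - (3/5)/(z + 9). Integrate each term: (3/5) ln|(z - 6)| - (3/5) ln|(z + 9)| + C


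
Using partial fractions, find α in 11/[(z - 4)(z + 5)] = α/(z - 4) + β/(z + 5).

Cover-up at z = 4: α = 11/(4 + 5) = 11/9


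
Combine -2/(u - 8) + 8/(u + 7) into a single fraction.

Common denominator (u - 8)(u + 7). Numerator: -2(u + 7) + 8(u - 8) = (-2u - 14) + (8u - 64) = 6u - 78
Result: (6u - 78)/[(u - 8)(u + 7)]


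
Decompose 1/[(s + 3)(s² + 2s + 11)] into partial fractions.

Cover-up at s = -3: A = 1/((-3)² + 2·(-3) + 11) = 1/14. Then B = -A = -1/14, C = -A·(2 - 3) = 1/14
Result: (1/14)/(s + 3) - ((1/14)s - 1/14)/(s² + 2s + 11)


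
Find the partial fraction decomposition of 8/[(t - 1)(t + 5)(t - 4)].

Using cover-up method: A = -4/9, B = 4/27, C = 8/27
Result: (-4/9)/(t - 1) + (4/27)/(t + 5) + (8/27)/(t - 4)


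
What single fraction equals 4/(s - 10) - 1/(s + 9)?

Common denominator (s - 10)(s + 9). Numerator: 4(s + 9) - 1(s - 10) = (4s + 36) - (s - 10) = 3s + 46
Result: (3s + 46)/[(s - 10)(s + 9)]


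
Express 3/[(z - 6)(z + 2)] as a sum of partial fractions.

3/(z - 6)(z + 2) = P/(z - 6) + Q/(z + 2). P = 3/(6 + 2) = 3/8, Q = 3/(-2 - 6) = -3/8
Result: (3/8)/(z - 6) - (3/8)/(z + 2)


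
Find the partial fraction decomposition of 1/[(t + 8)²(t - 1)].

Cover-up at t=1: R = 1/(1 + 8)² = 1/81. Cover-up at t=-8: Q = 1/(-8 - 1) = -1/9. Comparing t² coeff: P = -R = -1/81
Result: (-1/81)/(t + 8) - (1/9)/(t + 8)² + (1/81)/(t - 1)


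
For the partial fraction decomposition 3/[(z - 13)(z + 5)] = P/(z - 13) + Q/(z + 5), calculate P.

Cover-up at z = 13: P = 3/(13 + 5) = 3/18 = 1/6


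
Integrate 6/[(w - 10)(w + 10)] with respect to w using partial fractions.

Decompose: 6/[(w - 10)(w + 10)] = (3/10)/(w - 10) - (3/10)/(w + 10). Integrate each term: (3/10) ln|(w - 10)| - (3/10) ln|(w + 10)| + C


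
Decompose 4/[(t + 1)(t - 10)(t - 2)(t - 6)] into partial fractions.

Using Heaviside cover-up: (-4/231)/(t + 1) + (1/88)/(t - 10) + (1/24)/(t - 2) - (1/28)/(t - 6)


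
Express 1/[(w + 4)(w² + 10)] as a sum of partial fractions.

Cover-up at w = -4: A = 1/((-4)² + 10) = 1/26. Then B = -A = -1/26, C = -A·(0 - 4) = 2/13
Result: (1/26)/(w + 4) - ((1/26)w - 2/13)/(w² + 10)


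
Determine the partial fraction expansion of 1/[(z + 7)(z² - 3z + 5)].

Cover-up at z = -7: P = 1/((-7)² - 3·(-7) + 5) = 1/75. Then Q = -P = -1/75, R = -P·(-3 - 7) = 2/15
Result: (1/75)/(z + 7) - ((1/75)z - 2/15)/(z² - 3z + 5)


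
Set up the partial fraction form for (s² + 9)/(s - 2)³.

Repeated linear factor (power 3): P/(s - 2) + Q/(s - 2)² + R/(s - 2)³


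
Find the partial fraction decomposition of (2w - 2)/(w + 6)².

(2w - 2) = A(w + 6) + B. At w = -6: B = 2·(-6) - 2 = -14. Coeff of w: A = 2
Result: 2/(w + 6) - 14/(w + 6)²


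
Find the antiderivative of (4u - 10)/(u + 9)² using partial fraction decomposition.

Decompose: A = 4, B = 4·(-9) - 10 = -46, so (4u - 10)/(u + 9)² = 4/(u + 9) - 46/(u + 9)². Integrate: ∫ A/(u + 9) du = 4 ln|(u + 9)|; ∫ B/(u + 9)² du = 46/(u + 9). Sum: 4 ln|(u + 9)| + 46/(u + 9) + C


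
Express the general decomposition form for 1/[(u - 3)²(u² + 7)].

Repeated linear + quadratic: A/(u - 3) + B/(u - 3)² + (Cu + D)/(u² + 7)


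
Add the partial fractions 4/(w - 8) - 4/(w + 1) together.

Common denominator (w - 8)(w + 1). Numerator: 4(w + 1) - 4(w - 8) = (4w + 4) - (4w - 32) = 36
Result: (36)/[(w - 8)(w + 1)]


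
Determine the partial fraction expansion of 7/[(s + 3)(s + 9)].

7/(s + 3)(s + 9) = α/(s + 3) + β/(s + 9). α = 7/(-3 + 9) = 7/6, β = 7/(-9 + 3) = -7/6
Result: (7/6)/(s + 3) - (7/6)/(s + 9)


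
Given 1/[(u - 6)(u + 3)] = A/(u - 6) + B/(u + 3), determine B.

Cover-up at u = -3: B = 1/(-3 - 6) = -1/9


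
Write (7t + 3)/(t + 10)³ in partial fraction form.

(7t + 3) = α(t + 10)² + β(t + 10) + γ. At t = -10: γ = 7·(-10) + 3 = -67. Coefficients: α = 0, β = 7
Result: 7/(t + 10)² - 67/(t + 10)³


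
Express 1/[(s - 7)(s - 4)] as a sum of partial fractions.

1/(s - 7)(s - 4) = P/(s - 7) + Q/(s - 4). P = 1/(7 - 4) = 1/3, Q = 1/(4 - 7) = -1/3
Result: (1/3)/(s - 7) - (1/3)/(s - 4)


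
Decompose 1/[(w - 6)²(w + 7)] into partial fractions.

Cover-up at w=-7: R = 1/(-7 - 6)² = 1/169. Cover-up at w=6: Q = 1/(6 + 7) = 1/13. Comparing w² coeff: P = -R = -1/169
Result: (-1/169)/(w - 6) + (1/13)/(w - 6)² + (1/169)/(w + 7)


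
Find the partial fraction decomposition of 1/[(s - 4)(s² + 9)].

Cover-up at s = 4: A = 1/(4² + 9) = 1/25. Then B = -A = -1/25, C = -A·(0 + 4) = -4/25
Result: (1/25)/(s - 4) - ((1/25)s + 4/25)/(s² + 9)


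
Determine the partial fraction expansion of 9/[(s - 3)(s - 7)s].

Using cover-up method: α = -3/4, β = 9/28, γ = 3/7
Result: (-3/4)/(s - 3) + (9/28)/(s - 7) + (3/7)/s


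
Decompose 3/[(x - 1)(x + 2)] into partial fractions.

3/(x - 1)(x + 2) = α/(x - 1) + β/(x + 2). α = 3/(1 + 2) = 1, β = 3/(-2 - 1) = -1
Result: 1/(x - 1) - 1/(x + 2)


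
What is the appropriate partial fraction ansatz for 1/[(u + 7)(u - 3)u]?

Three distinct linear factors: α/(u + 7) + β/(u - 3) + γ/u


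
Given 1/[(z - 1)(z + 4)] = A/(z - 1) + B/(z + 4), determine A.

Cover-up at z = 1: A = 1/(1 + 4) = 1/5


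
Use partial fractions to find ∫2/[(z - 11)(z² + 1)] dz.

Cover-up at z=11: α = 2/(11²+1) = 1/61. Coeff matching: β = -1/61, γ = -11/61. Decomposition: (1/61)/(z - 11) - ((1/61)z + 11/61)/(z² + 1). Integrate: linear → ln, quadratic → (1/2)ln + arctan: (1/61) ln|(z - 11)| - (1/122) ln(z² + 1) - (11/61) arctan(z) + C


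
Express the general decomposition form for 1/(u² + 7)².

Repeated quadratic factor: (αu + β)/(u² + 7) + (γu + δ)/(u² + 7)²


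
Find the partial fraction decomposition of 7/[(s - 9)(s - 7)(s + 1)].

Using cover-up method: A = 7/20, B = -7/16, C = 7/80
Result: (7/20)/(s - 9) - (7/16)/(s - 7) + (7/80)/(s + 1)


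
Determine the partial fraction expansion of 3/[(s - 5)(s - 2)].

3/(s - 5)(s - 2) = P/(s - 5) + Q/(s - 2). P = 3/(5 - 2) = 1, Q = 3/(2 - 5) = -1
Result: 1/(s - 5) - 1/(s - 2)


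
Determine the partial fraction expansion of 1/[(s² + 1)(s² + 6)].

Coefficient matching gives α = γ = 0, β = 1/(6-1) = 1/5, δ = -β = -1/5
Result: (1/5)/(s² + 1) - (1/5)/(s² + 6)


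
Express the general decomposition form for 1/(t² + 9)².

Repeated quadratic factor: (αt + β)/(t² + 9) + (γt + δ)/(t² + 9)²


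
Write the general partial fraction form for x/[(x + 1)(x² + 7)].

Linear + irreducible quadratic: A/(x + 1) + (Bx + C)/(x² + 7)


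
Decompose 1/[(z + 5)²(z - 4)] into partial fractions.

Cover-up at z=4: R = 1/(4 + 5)² = 1/81. Cover-up at z=-5: Q = 1/(-5 - 4) = -1/9. Comparing z² coeff: P = -R = -1/81
Result: (-1/81)/(z + 5) - (1/9)/(z + 5)² + (1/81)/(z - 4)


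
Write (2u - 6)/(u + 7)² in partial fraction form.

(2u - 6) = α(u + 7) + β. At u = -7: β = 2·(-7) - 6 = -20. Coeff of u: α = 2
Result: 2/(u + 7) - 20/(u + 7)²


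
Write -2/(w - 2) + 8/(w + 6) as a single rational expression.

Common denominator (w - 2)(w + 6). Numerator: -2(w + 6) + 8(w - 2) = (-2w - 12) + (8w - 16) = 6w - 28
Result: (6w - 28)/[(w - 2)(w + 6)]


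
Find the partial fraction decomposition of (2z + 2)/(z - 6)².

(2z + 2) = A(z - 6) + B. At z = 6: B = 2·6 + 2 = 14. Coeff of z: A = 2
Result: 2/(z - 6) + 14/(z - 6)²


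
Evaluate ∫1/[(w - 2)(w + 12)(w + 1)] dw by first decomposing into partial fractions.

Cover-up: P = 1/42, Q = 1/154, R = -1/33. Decomposition: (1/42)/(w - 2) + (1/154)/(w + 12) - (1/33)/(w + 1). Integrate each term: (1/42) ln|(w - 2)| + (1/154) ln|(w + 12)| - (1/33) ln|(w + 1)| + C


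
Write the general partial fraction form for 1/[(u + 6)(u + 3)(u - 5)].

Three distinct linear factors: P/(u + 6) + Q/(u + 3) + R/(u - 5)


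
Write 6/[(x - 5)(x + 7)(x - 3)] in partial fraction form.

Using cover-up method: A = 1/4, B = 1/20, C = -3/10
Result: (1/4)/(x - 5) + (1/20)/(x + 7) - (3/10)/(x - 3)


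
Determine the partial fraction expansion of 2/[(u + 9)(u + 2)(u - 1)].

Using cover-up method: α = 1/35, β = -2/21, γ = 1/15
Result: (1/35)/(u + 9) - (2/21)/(u + 2) + (1/15)/(u - 1)


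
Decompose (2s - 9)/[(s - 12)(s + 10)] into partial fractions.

At s=12: A = (2·12 - 9)/(12 + 10) = 15/22. At s=-10: B = (2·(-10) - 9)/(-10 - 12) = 29/22
Result: (15/22)/(s - 12) + (29/22)/(s + 10)


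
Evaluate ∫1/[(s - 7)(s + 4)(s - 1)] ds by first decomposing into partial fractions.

Cover-up: A = 1/66, B = 1/55, C = -1/30. Decomposition: (1/66)/(s - 7) + (1/55)/(s + 4) - (1/30)/(s - 1). Integrate each term: (1/66) ln|(s - 7)| + (1/55) ln|(s + 4)| - (1/30) ln|(s - 1)| + C


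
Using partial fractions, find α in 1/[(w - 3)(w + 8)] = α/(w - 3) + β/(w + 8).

Cover-up at w = 3: α = 1/(3 + 8) = 1/11


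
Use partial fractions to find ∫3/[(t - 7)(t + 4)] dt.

Decompose: 3/[(t - 7)(t + 4)] = (3/11)/(t - 7) - (3/11)/(t + 4). Integrate each term: (3/11) ln|(t - 7)| - (3/11) ln|(t + 4)| + C


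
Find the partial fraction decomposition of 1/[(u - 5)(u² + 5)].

Cover-up at u = 5: P = 1/(5² + 5) = 1/30. Then Q = -P = -1/30, R = -P·(0 + 5) = -1/6
Result: (1/30)/(u - 5) - ((1/30)u + 1/6)/(u² + 5)


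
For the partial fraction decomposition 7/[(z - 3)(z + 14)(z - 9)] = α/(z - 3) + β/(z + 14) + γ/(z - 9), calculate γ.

Cover-up at z = 9: γ = 7/[(9 - 3)(9 + 14)] = 7/[(6)(23)] = 7/138


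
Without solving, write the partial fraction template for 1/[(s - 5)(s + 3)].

Distinct linear factors: α/(s - 5) + β/(s + 3)


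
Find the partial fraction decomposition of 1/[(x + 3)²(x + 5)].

Cover-up at x=-5: γ = 1/(-5 + 3)² = 1/4. Cover-up at x=-3: β = 1/(-3 + 5) = 1/2. Comparing x² coeff: α = -γ = -1/4
Result: (-1/4)/(x + 3) + (1/2)/(x + 3)² + (1/4)/(x + 5)


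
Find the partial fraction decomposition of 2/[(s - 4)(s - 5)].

2/(s - 4)(s - 5) = α/(s - 4) + β/(s - 5). α = 2/(4 - 5) = -2, β = 2/(5 - 4) = 2
Result: -2/(s - 4) + 2/(s - 5)


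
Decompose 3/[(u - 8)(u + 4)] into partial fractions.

3/(u - 8)(u + 4) = A/(u - 8) + B/(u + 4). A = 3/(8 + 4) = 1/4, B = 3/(-4 - 8) = -1/4
Result: (1/4)/(u - 8) - (1/4)/(u + 4)


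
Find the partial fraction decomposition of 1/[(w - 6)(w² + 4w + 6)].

Cover-up at w = 6: P = 1/(6² + 4·6 + 6) = 1/66. Then Q = -P = -1/66, R = -P·(4 + 6) = -5/33
Result: (1/66)/(w - 6) - ((1/66)w + 5/33)/(w² + 4w + 6)


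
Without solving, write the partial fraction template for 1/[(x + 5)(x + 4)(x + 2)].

Three distinct linear factors: P/(x + 5) + Q/(x + 4) + R/(x + 2)


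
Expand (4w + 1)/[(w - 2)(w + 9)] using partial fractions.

At w=2: A = (4·2 + 1)/(2 + 9) = 9/11. At w=-9: B = (4·(-9) + 1)/(-9 - 2) = 35/11
Result: (9/11)/(w - 2) + (35/11)/(w + 9)


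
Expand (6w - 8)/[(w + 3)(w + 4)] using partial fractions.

At w=-3: P = (6·(-3) - 8)/(-3 + 4) = -26. At w=-4: Q = (6·(-4) - 8)/(-4 + 3) = 32
Result: -26/(w + 3) + 32/(w + 4)


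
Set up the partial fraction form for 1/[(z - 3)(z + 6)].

Distinct linear factors: α/(z - 3) + β/(z + 6)


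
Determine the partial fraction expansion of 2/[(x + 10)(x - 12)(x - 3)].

Using cover-up method: α = 1/143, β = 1/99, γ = -2/117
Result: (1/143)/(x + 10) + (1/99)/(x - 12) - (2/117)/(x - 3)


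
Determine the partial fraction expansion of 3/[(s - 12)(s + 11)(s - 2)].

Using cover-up method: A = 3/230, B = 3/299, C = -3/130
Result: (3/230)/(s - 12) + (3/299)/(s + 11) - (3/130)/(s - 2)


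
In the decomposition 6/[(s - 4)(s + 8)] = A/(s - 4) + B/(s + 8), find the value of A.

Cover-up at s = 4: A = 6/(4 + 8) = 6/12 = 1/2


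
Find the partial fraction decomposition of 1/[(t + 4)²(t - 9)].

Cover-up at t=9: γ = 1/(9 + 4)² = 1/169. Cover-up at t=-4: β = 1/(-4 - 9) = -1/13. Comparing t² coeff: α = -γ = -1/169
Result: (-1/169)/(t + 4) - (1/13)/(t + 4)² + (1/169)/(t - 9)


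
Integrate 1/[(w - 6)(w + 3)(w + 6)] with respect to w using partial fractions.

Cover-up: α = 1/108, β = -1/27, γ = 1/36. Decomposition: (1/108)/(w - 6) - (1/27)/(w + 3) + (1/36)/(w + 6). Integrate each term: (1/108) ln|(w - 6)| - (1/27) ln|(w + 3)| + (1/36) ln|(w + 6)| + C


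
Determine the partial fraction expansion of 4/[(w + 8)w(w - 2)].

Using cover-up method: α = 1/20, β = -1/4, γ = 1/5
Result: (1/20)/(w + 8) - (1/4)/w + (1/5)/(w - 2)


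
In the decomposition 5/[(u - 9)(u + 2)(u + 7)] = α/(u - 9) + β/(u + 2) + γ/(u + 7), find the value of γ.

Cover-up at u = -7: γ = 5/[(-7 - 9)(-7 + 2)] = 5/[(-16)(-5)] = 5/80 = 1/16


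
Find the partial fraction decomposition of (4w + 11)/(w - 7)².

(4w + 11) = A(w - 7) + B. At w = 7: B = 4·7 + 11 = 39. Coeff of w: A = 4
Result: 4/(w - 7) + 39/(w - 7)²


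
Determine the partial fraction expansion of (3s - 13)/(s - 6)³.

(3s - 13) = α(s - 6)² + β(s - 6) + γ. At s = 6: γ = 3·6 - 13 = 5. Coefficients: α = 0, β = 3
Result: 3/(s - 6)² + 5/(s - 6)³


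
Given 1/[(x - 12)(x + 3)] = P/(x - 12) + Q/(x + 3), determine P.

Cover-up at x = 12: P = 1/(12 + 3) = 1/15


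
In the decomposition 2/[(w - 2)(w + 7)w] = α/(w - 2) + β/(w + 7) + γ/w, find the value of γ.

Cover-up at w = 0: γ = 2/[(0 - 2)(0 + 7)] = 2/[(-2)(7)] = -2/14 = -1/7


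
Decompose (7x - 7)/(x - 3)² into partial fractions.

(7x - 7) = α(x - 3) + β. At x = 3: β = 7·3 - 7 = 14. Coeff of x: α = 7
Result: 7/(x - 3) + 14/(x - 3)²


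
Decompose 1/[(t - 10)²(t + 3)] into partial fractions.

Cover-up at t=-3: R = 1/(-3 - 10)² = 1/169. Cover-up at t=10: Q = 1/(10 + 3) = 1/13. Comparing t² coeff: P = -R = -1/169
Result: (-1/169)/(t - 10) + (1/13)/(t - 10)² + (1/169)/(t + 3)


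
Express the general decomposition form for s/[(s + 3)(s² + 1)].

Linear + irreducible quadratic: α/(s + 3) + (βs + γ)/(s² + 1)


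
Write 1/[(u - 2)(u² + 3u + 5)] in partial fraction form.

Cover-up at u = 2: α = 1/(2² + 3·2 + 5) = 1/15. Then β = -α = -1/15, γ = -α·(3 + 2) = -1/3
Result: (1/15)/(u - 2) - ((1/15)u + 1/3)/(u² + 3u + 5)


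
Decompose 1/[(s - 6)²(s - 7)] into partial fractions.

Cover-up at s=7: R = 1/(7 - 6)² = 1. Cover-up at s=6: Q = 1/(6 - 7) = -1. Comparing s² coeff: P = -R = -1
Result: -1/(s - 6) - 1/(s - 6)² + 1/(s - 7)


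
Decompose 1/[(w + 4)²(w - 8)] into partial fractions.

Cover-up at w=8: R = 1/(8 + 4)² = 1/144. Cover-up at w=-4: Q = 1/(-4 - 8) = -1/12. Comparing w² coeff: P = -R = -1/144
Result: (-1/144)/(w + 4) - (1/12)/(w + 4)² + (1/144)/(w - 8)


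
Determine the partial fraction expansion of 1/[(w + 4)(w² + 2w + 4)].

Cover-up at w = -4: α = 1/((-4)² + 2·(-4) + 4) = 1/12. Then β = -α = -1/12, γ = -α·(2 - 4) = 1/6
Result: (1/12)/(w + 4) - ((1/12)w - 1/6)/(w² + 2w + 4)


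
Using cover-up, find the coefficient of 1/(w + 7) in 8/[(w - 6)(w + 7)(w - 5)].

Cover (w + 7), set w=-7: 8/[(-7 - 6)(-7 - 5)] = 2/39


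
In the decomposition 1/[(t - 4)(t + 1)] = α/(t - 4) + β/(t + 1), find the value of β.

Cover-up at t = -1: β = 1/(-1 - 4) = -1/5


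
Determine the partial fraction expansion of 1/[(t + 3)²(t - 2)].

Cover-up at t=2: γ = 1/(2 + 3)² = 1/25. Cover-up at t=-3: β = 1/(-3 - 2) = -1/5. Comparing t² coeff: α = -γ = -1/25
Result: (-1/25)/(t + 3) - (1/5)/(t + 3)² + (1/25)/(t - 2)


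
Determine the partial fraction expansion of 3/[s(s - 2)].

3/s(s - 2) = A/s + B/(s - 2). A = 3/(0 - 2) = -3/2, B = 3/(2 - 0) = 3/2
Result: (-3/2)/s + (3/2)/(s - 2)


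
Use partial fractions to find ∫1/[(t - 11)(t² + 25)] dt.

Cover-up at t=11: A = 1/(11²+25) = 1/146. Coeff matching: B = -1/146, C = -11/146. Decomposition: (1/146)/(t - 11) - ((1/146)t + 11/146)/(t² + 25). Integrate: linear → ln, quadratic → (1/2)ln + arctan: (1/146) ln|(t - 11)| - (1/292) ln(t² + 25) - (11/730) arctan(t/5) + C


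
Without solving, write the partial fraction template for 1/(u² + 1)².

Repeated quadratic factor: (Au + B)/(u² + 1) + (Cu + D)/(u² + 1)²


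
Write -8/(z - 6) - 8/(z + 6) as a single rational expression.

Common denominator (z - 6)(z + 6). Numerator: -8(z + 6) - 8(z - 6) = (-8z - 48) - (8z - 48) = -16z
Result: (-16z)/[(z - 6)(z + 6)]


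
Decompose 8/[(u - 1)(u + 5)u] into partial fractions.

Using cover-up method: α = 4/3, β = 4/15, γ = -8/5
Result: (4/3)/(u - 1) + (4/15)/(u + 5) - (8/5)/u


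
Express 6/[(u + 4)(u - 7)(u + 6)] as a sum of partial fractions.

Using cover-up method: α = -3/11, β = 6/143, γ = 3/13
Result: (-3/11)/(u + 4) + (6/143)/(u - 7) + (3/13)/(u + 6)


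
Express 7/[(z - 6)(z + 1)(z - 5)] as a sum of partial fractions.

Using cover-up method: α = 1, β = 1/6, γ = -7/6
Result: 1/(z - 6) + (1/6)/(z + 1) - (7/6)/(z - 5)


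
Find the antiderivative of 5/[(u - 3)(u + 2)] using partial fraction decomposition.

Decompose: 5/[(u - 3)(u + 2)] = 1/(u - 3) - 1/(u + 2). Integrate each term: ln|(u - 3)| - ln|(u + 2)| + C


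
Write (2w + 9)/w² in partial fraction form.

(2w + 9) = Pw + Q. At w = 0: Q = 2·0 + 9 = 9. Coeff of w: P = 2
Result: 2/w + 9/w²


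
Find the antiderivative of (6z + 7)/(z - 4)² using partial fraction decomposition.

Decompose: P = 6, Q = 6·4 + 7 = 31, so (6z + 7)/(z - 4)² = 6/(z - 4) + 31/(z - 4)². Integrate: ∫ P/(z - 4) dz = 6 ln|(z - 4)|; ∫ Q/(z - 4)² dz = -31/(z - 4). Sum: 6 ln|(z - 4)| - 31/(z - 4) + C


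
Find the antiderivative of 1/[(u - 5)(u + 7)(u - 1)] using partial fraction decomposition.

Cover-up: A = 1/48, B = 1/96, C = -1/32. Decomposition: (1/48)/(u - 5) + (1/96)/(u + 7) - (1/32)/(u - 1). Integrate each term: (1/48) ln|(u - 5)| + (1/96) ln|(u + 7)| - (1/32) ln|(u - 1)| + C


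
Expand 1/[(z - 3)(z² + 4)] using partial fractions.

Cover-up at z = 3: P = 1/(3² + 4) = 1/13. Then Q = -P = -1/13, R = -P·(0 + 3) = -3/13
Result: (1/13)/(z - 3) - ((1/13)z + 3/13)/(z² + 4)


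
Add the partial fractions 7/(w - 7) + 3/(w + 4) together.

Common denominator (w - 7)(w + 4). Numerator: 7(w + 4) + 3(w - 7) = (7w + 28) + (3w - 21) = 10w + 7
Result: (10w + 7)/[(w - 7)(w + 4)]


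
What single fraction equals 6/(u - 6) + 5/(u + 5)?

Common denominator (u - 6)(u + 5). Numerator: 6(u + 5) + 5(u - 6) = (6u + 30) + (5u - 30) = 11u
Result: (11u)/[(u - 6)(u + 5)]


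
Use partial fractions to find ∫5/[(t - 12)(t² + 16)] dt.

Cover-up at t=12: P = 5/(12²+16) = 1/32. Coeff matching: Q = -1/32, R = -3/8. Decomposition: (1/32)/(t - 12) - ((1/32)t + 3/8)/(t² + 16). Integrate: linear → ln, quadratic → (1/2)ln + arctan: (1/32) ln|(t - 12)| - (1/64) ln(t² + 16) - (3/32) arctan(t/4) + C


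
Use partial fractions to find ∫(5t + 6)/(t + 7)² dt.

Decompose: α = 5, β = 5·(-7) + 6 = -29, so (5t + 6)/(t + 7)² = 5/(t + 7) - 29/(t + 7)². Integrate: ∫ α/(t + 7) dt = 5 ln|(t + 7)|; ∫ β/(t + 7)² dt = 29/(t + 7). Sum: 5 ln|(t + 7)| + 29/(t + 7) + C


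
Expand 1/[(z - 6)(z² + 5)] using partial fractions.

Cover-up at z = 6: P = 1/(6² + 5) = 1/41. Then Q = -P = -1/41, R = -P·(0 + 6) = -6/41
Result: (1/41)/(z - 6) - ((1/41)z + 6/41)/(z² + 5)


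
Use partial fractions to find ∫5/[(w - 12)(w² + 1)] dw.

Cover-up at w=12: P = 5/(12²+1) = 1/29. Coeff matching: Q = -1/29, R = -12/29. Decomposition: (1/29)/(w - 12) - ((1/29)w + 12/29)/(w² + 1). Integrate: linear → ln, quadratic → (1/2)ln + arctan: (1/29) ln|(w - 12)| - (1/58) ln(w² + 1) - (12/29) arctan(w) + C


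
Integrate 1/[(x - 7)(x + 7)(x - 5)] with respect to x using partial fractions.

Cover-up: A = 1/28, B = 1/168, C = -1/24. Decomposition: (1/28)/(x - 7) + (1/168)/(x + 7) - (1/24)/(x - 5). Integrate each term: (1/28) ln|(x - 7)| + (1/168) ln|(x + 7)| - (1/24) ln|(x - 5)| + C


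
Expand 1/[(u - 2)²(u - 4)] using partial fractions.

Cover-up at u=4: R = 1/(4 - 2)² = 1/4. Cover-up at u=2: Q = 1/(2 - 4) = -1/2. Comparing u² coeff: P = -R = -1/4
Result: (-1/4)/(u - 2) - (1/2)/(u - 2)² + (1/4)/(u - 4)


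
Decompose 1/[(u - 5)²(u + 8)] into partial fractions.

Cover-up at u=-8: γ = 1/(-8 - 5)² = 1/169. Cover-up at u=5: β = 1/(5 + 8) = 1/13. Comparing u² coeff: α = -γ = -1/169
Result: (-1/169)/(u - 5) + (1/13)/(u - 5)² + (1/169)/(u + 8)


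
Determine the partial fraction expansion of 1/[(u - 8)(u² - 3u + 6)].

Cover-up at u = 8: P = 1/(8² - 3·8 + 6) = 1/46. Then Q = -P = -1/46, R = -P·(-3 + 8) = -5/46
Result: (1/46)/(u - 8) - ((1/46)u + 5/46)/(u² - 3u + 6)


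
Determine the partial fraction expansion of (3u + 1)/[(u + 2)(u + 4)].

At u=-2: A = (3·(-2) + 1)/(-2 + 4) = -5/2. At u=-4: B = (3·(-4) + 1)/(-4 + 2) = 11/2
Result: (-5/2)/(u + 2) + (11/2)/(u + 4)


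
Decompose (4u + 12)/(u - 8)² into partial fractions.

(4u + 12) = A(u - 8) + B. At u = 8: B = 4·8 + 12 = 44. Coeff of u: A = 4
Result: 4/(u - 8) + 44/(u - 8)²


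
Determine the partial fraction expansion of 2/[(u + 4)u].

2/(u + 4)u = α/(u + 4) + β/u. α = 2/(-4 - 0) = -1/2, β = 2/(0 + 4) = 1/2
Result: (-1/2)/(u + 4) + (1/2)/u


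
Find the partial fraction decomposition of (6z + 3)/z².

(6z + 3) = Az + B. At z = 0: B = 6·0 + 3 = 3. Coeff of z: A = 6
Result: 6/z + 3/z²


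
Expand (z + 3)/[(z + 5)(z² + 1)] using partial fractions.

At z=-5: P = (1·(-5) + 3)/((-5)² + 1) = -1/13. Q = -P = 1/13, R = 1 - (-5)·P = 8/13
Result: (-1/13)/(z + 5) + ((1/13)z + 8/13)/(z² + 1)


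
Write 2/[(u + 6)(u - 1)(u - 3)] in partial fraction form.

Using cover-up method: P = 2/63, Q = -1/7, R = 1/9
Result: (2/63)/(u + 6) - (1/7)/(u - 1) + (1/9)/(u - 3)


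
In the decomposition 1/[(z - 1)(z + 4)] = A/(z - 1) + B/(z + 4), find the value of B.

Cover-up at z = -4: B = 1/(-4 - 1) = -1/5


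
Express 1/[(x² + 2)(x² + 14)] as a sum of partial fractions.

Coefficient matching gives α = γ = 0, β = 1/(14-2) = 1/12, δ = -β = -1/12
Result: (1/12)/(x² + 2) - (1/12)/(x² + 14)


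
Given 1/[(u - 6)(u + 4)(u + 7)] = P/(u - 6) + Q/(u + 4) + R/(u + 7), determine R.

Cover-up at u = -7: R = 1/[(-7 - 6)(-7 + 4)] = 1/[(-13)(-3)] = 1/39


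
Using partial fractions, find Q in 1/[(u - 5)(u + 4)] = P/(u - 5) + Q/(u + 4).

Cover-up at u = -4: Q = 1/(-4 - 5) = -1/9


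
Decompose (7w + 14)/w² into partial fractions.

(7w + 14) = αw + β. At w = 0: β = 7·0 + 14 = 14. Coeff of w: α = 7
Result: 7/w + 14/w²


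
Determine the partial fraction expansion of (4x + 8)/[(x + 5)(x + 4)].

At x=-5: α = (4·(-5) + 8)/(-5 + 4) = 12. At x=-4: β = (4·(-4) + 8)/(-4 + 5) = -8
Result: 12/(x + 5) - 8/(x + 4)


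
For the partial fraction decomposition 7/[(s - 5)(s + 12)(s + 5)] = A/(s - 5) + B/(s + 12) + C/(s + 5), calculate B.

Cover-up at s = -12: B = 7/[(-12 - 5)(-12 + 5)] = 7/[(-17)(-7)] = 7/119 = 1/17


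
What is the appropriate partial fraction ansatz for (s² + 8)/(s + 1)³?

Repeated linear factor (power 3): A/(s + 1) + B/(s + 1)² + C/(s + 1)³


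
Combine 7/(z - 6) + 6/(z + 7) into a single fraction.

Common denominator (z - 6)(z + 7). Numerator: 7(z + 7) + 6(z - 6) = (7z + 49) + (6z - 36) = 13z + 13
Result: (13z + 13)/[(z - 6)(z + 7)]


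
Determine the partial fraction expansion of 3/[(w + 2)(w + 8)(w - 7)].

Using cover-up method: A = -1/18, B = 1/30, C = 1/45
Result: (-1/18)/(w + 2) + (1/30)/(w + 8) + (1/45)/(w - 7)


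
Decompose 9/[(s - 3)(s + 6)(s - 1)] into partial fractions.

Using cover-up method: A = 1/2, B = 1/7, C = -9/14
Result: (1/2)/(s - 3) + (1/7)/(s + 6) - (9/14)/(s - 1)


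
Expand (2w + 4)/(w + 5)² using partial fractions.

(2w + 4) = α(w + 5) + β. At w = -5: β = 2·(-5) + 4 = -6. Coeff of w: α = 2
Result: 2/(w + 5) - 6/(w + 5)²


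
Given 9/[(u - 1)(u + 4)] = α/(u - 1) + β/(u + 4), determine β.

Cover-up at u = -4: β = 9/(-4 - 1) = -9/5


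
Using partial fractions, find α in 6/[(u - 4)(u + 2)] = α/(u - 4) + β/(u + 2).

Cover-up at u = 4: α = 6/(4 + 2) = 6/6 = 1


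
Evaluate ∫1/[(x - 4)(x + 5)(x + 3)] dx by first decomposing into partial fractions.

Cover-up: P = 1/63, Q = 1/18, R = -1/14. Decomposition: (1/63)/(x - 4) + (1/18)/(x + 5) - (1/14)/(x + 3). Integrate each term: (1/63) ln|(x - 4)| + (1/18) ln|(x + 5)| - (1/14) ln|(x + 3)| + C


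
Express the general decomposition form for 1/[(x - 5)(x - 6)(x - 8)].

Three distinct linear factors: A/(x - 5) + B/(x - 6) + C/(x - 8)


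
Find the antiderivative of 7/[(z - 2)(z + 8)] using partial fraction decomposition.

Decompose: 7/[(z - 2)(z + 8)] = (7/10)/(z - 2) - (7/10)/(z + 8). Integrate each term: (7/10) ln|(z - 2)| - (7/10) ln|(z + 8)| + C


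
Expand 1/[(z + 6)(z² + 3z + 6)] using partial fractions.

Cover-up at z = -6: α = 1/((-6)² + 3·(-6) + 6) = 1/24. Then β = -α = -1/24, γ = -α·(3 - 6) = 1/8
Result: (1/24)/(z + 6) - ((1/24)z - 1/8)/(z² + 3z + 6)


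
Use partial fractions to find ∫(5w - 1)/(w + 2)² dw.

Decompose: A = 5, B = 5·(-2) - 1 = -11, so (5w - 1)/(w + 2)² = 5/(w + 2) - 11/(w + 2)². Integrate: ∫ A/(w + 2) dw = 5 ln|(w + 2)|; ∫ B/(w + 2)² dw = 11/(w + 2). Sum: 5 ln|(w + 2)| + 11/(w + 2) + C


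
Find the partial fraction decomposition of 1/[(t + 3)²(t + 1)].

Cover-up at t=-1: C = 1/(-1 + 3)² = 1/4. Cover-up at t=-3: B = 1/(-3 + 1) = -1/2. Comparing t² coeff: A = -C = -1/4
Result: (-1/4)/(t + 3) - (1/2)/(t + 3)² + (1/4)/(t + 1)


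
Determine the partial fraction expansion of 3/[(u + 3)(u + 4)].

3/(u + 3)(u + 4) = α/(u + 3) + β/(u + 4). α = 3/(-3 + 4) = 3, β = 3/(-4 + 3) = -3
Result: 3/(u + 3) - 3/(u + 4)


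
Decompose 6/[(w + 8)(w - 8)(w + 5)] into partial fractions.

Using cover-up method: P = 1/8, Q = 3/104, R = -2/13
Result: (1/8)/(w + 8) + (3/104)/(w - 8) - (2/13)/(w + 5)


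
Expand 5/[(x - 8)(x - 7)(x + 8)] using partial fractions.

Using cover-up method: A = 5/16, B = -1/3, C = 1/48
Result: (5/16)/(x - 8) - (1/3)/(x - 7) + (1/48)/(x + 8)


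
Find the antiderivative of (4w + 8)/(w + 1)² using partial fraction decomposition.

Decompose: A = 4, B = 4·(-1) + 8 = 4, so (4w + 8)/(w + 1)² = 4/(w + 1) + 4/(w + 1)². Integrate: ∫ A/(w + 1) dw = 4 ln|(w + 1)|; ∫ B/(w + 1)² dw = -4/(w + 1). Sum: 4 ln|(w + 1)| - 4/(w + 1) + C


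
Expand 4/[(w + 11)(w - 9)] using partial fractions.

4/(w + 11)(w - 9) = P/(w + 11) + Q/(w - 9). P = 4/(-11 - 9) = -1/5, Q = 4/(9 + 11) = 1/5
Result: (-1/5)/(w + 11) + (1/5)/(w - 9)


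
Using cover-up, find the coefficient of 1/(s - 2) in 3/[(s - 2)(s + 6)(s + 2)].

Cover (s - 2), set s=2: 3/[(2 + 6)(2 + 2)] = 3/32


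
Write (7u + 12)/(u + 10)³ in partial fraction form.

(7u + 12) = A(u + 10)² + B(u + 10) + C. At u = -10: C = 7·(-10) + 12 = -58. Coefficients: A = 0, B = 7
Result: 7/(u + 10)² - 58/(u + 10)³


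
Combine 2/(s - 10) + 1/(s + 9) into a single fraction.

Common denominator (s - 10)(s + 9). Numerator: 2(s + 9) + 1(s - 10) = (2s + 18) + (s - 10) = 3s + 8
Result: (3s + 8)/[(s - 10)(s + 9)]


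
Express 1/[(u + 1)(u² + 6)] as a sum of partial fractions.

Cover-up at u = -1: α = 1/((-1)² + 6) = 1/7. Then β = -α = -1/7, γ = -α·(0 - 1) = 1/7
Result: (1/7)/(u + 1) - ((1/7)u - 1/7)/(u² + 6)


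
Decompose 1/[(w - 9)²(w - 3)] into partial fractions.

Cover-up at w=3: γ = 1/(3 - 9)² = 1/36. Cover-up at w=9: β = 1/(9 - 3) = 1/6. Comparing w² coeff: α = -γ = -1/36
Result: (-1/36)/(w - 9) + (1/6)/(w - 9)² + (1/36)/(w - 3)


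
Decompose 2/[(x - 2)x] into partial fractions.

2/(x - 2)x = α/(x - 2) + β/x. α = 2/(2 - 0) = 1, β = 2/(0 - 2) = -1
Result: 1/(x - 2) - 1/x


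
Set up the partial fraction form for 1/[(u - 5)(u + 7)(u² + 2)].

Two linear + quadratic: A/(u - 5) + B/(u + 7) + (Cu + D)/(u² + 2)


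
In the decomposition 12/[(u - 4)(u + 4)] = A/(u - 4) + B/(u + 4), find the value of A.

Cover-up at u = 4: A = 12/(4 + 4) = 12/8 = 3/2


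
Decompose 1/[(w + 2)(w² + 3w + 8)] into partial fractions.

Cover-up at w = -2: A = 1/((-2)² + 3·(-2) + 8) = 1/6. Then B = -A = -1/6, C = -A·(3 - 2) = -1/6
Result: (1/6)/(w + 2) - ((1/6)w + 1/6)/(w² + 3w + 8)


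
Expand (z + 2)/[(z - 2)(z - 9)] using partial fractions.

At z=2: A = (1·2 + 2)/(2 - 9) = -4/7. At z=9: B = (1·9 + 2)/(9 - 2) = 11/7
Result: (-4/7)/(z - 2) + (11/7)/(z - 9)


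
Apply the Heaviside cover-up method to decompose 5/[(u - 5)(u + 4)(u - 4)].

Cover (u - 5), u=5: P = 5/[(5 + 4)(5 - 4)] = 5/9. Cover (u + 4), u=-4: Q = 5/[(-4 - 5)(-4 - 4)] = 5/72. Cover (u - 4), u=4: R = 5/[(4 - 5)(4 + 4)] = -5/8.
Result: (5/9)/(u - 5) + (5/72)/(u + 4) - (5/8)/(u - 4)


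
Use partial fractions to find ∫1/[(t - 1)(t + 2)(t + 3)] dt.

Cover-up: A = 1/12, B = -1/3, C = 1/4. Decomposition: (1/12)/(t - 1) - (1/3)/(t + 2) + (1/4)/(t + 3). Integrate each term: (1/12) ln|(t - 1)| - (1/3) ln|(t + 2)| + (1/4) ln|(t + 3)| + C


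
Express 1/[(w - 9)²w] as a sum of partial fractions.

Cover-up at w=0: C = 1/(0 - 9)² = 1/81. Cover-up at w=9: B = 1/(9 - 0) = 1/9. Comparing w² coeff: A = -C = -1/81
Result: (-1/81)/(w - 9) + (1/9)/(w - 9)² + (1/81)/w


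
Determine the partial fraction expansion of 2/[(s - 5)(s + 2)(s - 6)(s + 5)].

Using Heaviside cover-up: (-1/35)/(s - 5) + (1/84)/(s + 2) + (1/44)/(s - 6) - (1/165)/(s + 5)


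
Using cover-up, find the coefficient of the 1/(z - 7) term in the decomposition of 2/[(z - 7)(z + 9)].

Cover (z - 7), set z=7: 2/((z + 9) at z=7) = 2/(16) = 1/8


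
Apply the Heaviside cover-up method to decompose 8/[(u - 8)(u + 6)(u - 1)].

Cover (u - 8), u=8: α = 8/[(8 + 6)(8 - 1)] = 4/49. Cover (u + 6), u=-6: β = 8/[(-6 - 8)(-6 - 1)] = 4/49. Cover (u - 1), u=1: γ = 8/[(1 - 8)(1 + 6)] = -8/49.
Result: (4/49)/(u - 8) + (4/49)/(u + 6) - (8/49)/(u - 1)


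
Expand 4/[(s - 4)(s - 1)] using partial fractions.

4/(s - 4)(s - 1) = A/(s - 4) + B/(s - 1). A = 4/(4 - 1) = 4/3, B = 4/(1 - 4) = -4/3
Result: (4/3)/(s - 4) - (4/3)/(s - 1)


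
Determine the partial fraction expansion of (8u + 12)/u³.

(8u + 12) = αu² + βu + γ. At u = 0: γ = 8·0 + 12 = 12. Coefficients: α = 0, β = 8
Result: 8/u² + 12/u³


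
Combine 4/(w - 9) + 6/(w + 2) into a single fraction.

Common denominator (w - 9)(w + 2). Numerator: 4(w + 2) + 6(w - 9) = (4w + 8) + (6w - 54) = 10w - 46
Result: (10w - 46)/[(w - 9)(w + 2)]


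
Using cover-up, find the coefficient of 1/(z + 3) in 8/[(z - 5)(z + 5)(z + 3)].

Cover (z + 3), set z=-3: 8/[(-3 - 5)(-3 + 5)] = -1/2


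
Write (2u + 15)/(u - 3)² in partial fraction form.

(2u + 15) = P(u - 3) + Q. At u = 3: Q = 2·3 + 15 = 21. Coeff of u: P = 2
Result: 2/(u - 3) + 21/(u - 3)²


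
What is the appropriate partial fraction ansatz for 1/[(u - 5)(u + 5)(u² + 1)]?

Two linear + quadratic: P/(u - 5) + Q/(u + 5) + (Ru + S)/(u² + 1)


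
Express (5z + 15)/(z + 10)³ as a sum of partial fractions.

(5z + 15) = P(z + 10)² + Q(z + 10) + R. At z = -10: R = 5·(-10) + 15 = -35. Coefficients: P = 0, Q = 5
Result: 5/(z + 10)² - 35/(z + 10)³


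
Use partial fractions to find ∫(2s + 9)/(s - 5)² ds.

Decompose: P = 2, Q = 2·5 + 9 = 19, so (2s + 9)/(s - 5)² = 2/(s - 5) + 19/(s - 5)². Integrate: ∫ P/(s - 5) ds = 2 ln|(s - 5)|; ∫ Q/(s - 5)² ds = -19/(s - 5). Sum: 2 ln|(s - 5)| - 19/(s - 5) + C


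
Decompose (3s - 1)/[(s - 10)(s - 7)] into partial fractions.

At s=10: P = (3·10 - 1)/(10 - 7) = 29/3. At s=7: Q = (3·7 - 1)/(7 - 10) = -20/3
Result: (29/3)/(s - 10) - (20/3)/(s - 7)


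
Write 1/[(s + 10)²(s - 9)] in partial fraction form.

Cover-up at s=9: C = 1/(9 + 10)² = 1/361. Cover-up at s=-10: B = 1/(-10 - 9) = -1/19. Comparing s² coeff: A = -C = -1/361
Result: (-1/361)/(s + 10) - (1/19)/(s + 10)² + (1/361)/(s - 9)


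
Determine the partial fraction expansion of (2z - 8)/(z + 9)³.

(2z - 8) = P(z + 9)² + Q(z + 9) + R. At z = -9: R = 2·(-9) - 8 = -26. Coefficients: P = 0, Q = 2
Result: 2/(z + 9)² - 26/(z + 9)³


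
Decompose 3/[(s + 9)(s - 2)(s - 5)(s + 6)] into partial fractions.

Using Heaviside cover-up: (-1/154)/(s + 9) - (1/88)/(s - 2) + (1/154)/(s - 5) + (1/88)/(s + 6)


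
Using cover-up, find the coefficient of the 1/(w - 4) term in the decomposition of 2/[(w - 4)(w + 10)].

Cover (w - 4), set w=4: 2/((w + 10) at w=4) = 2/(14) = 1/7


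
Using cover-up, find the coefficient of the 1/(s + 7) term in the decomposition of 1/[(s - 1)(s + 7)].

Cover (s + 7), set s=-7: 1/((s - 1) at s=-7) = 1/(-8) = -1/8


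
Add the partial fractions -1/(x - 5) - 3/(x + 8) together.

Common denominator (x - 5)(x + 8). Numerator: -1(x + 8) - 3(x - 5) = (-x - 8) - (3x - 15) = -4x + 7
Result: (-4x + 7)/[(x - 5)(x + 8)]


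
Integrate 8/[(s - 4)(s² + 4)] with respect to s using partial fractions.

Cover-up at s=4: P = 8/(4²+4) = 2/5. Coeff matching: Q = -2/5, R = -8/5. Decomposition: (2/5)/(s - 4) - ((2/5)s + 8/5)/(s² + 4). Integrate: linear → ln, quadratic → (1/2)ln + arctan: (2/5) ln|(s - 4)| - (1/5) ln(s² + 4) - (4/5) arctan(s/2) + C


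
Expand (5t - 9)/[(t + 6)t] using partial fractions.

At t=-6: P = (5·(-6) - 9)/(-6 - 0) = 13/2. At t=0: Q = (5·0 - 9)/(0 + 6) = -3/2
Result: (13/2)/(t + 6) - (3/2)/t


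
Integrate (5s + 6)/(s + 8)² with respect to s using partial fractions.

Decompose: α = 5, β = 5·(-8) + 6 = -34, so (5s + 6)/(s + 8)² = 5/(s + 8) - 34/(s + 8)². Integrate: ∫ α/(s + 8) ds = 5 ln|(s + 8)|; ∫ β/(s + 8)² ds = 34/(s + 8). Sum: 5 ln|(s + 8)| + 34/(s + 8) + C


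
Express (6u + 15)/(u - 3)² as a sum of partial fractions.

(6u + 15) = α(u - 3) + β. At u = 3: β = 6·3 + 15 = 33. Coeff of u: α = 6
Result: 6/(u - 3) + 33/(u - 3)²


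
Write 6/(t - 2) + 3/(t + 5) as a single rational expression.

Common denominator (t - 2)(t + 5). Numerator: 6(t + 5) + 3(t - 2) = (6t + 30) + (3t - 6) = 9t + 24
Result: (9t + 24)/[(t - 2)(t + 5)]


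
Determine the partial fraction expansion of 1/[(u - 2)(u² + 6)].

Cover-up at u = 2: α = 1/(2² + 6) = 1/10. Then β = -α = -1/10, γ = -α·(0 + 2) = -1/5
Result: (1/10)/(u - 2) - ((1/10)u + 1/5)/(u² + 6)


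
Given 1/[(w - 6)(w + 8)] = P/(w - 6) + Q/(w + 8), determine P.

Cover-up at w = 6: P = 1/(6 + 8) = 1/14


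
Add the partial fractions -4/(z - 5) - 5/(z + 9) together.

Common denominator (z - 5)(z + 9). Numerator: -4(z + 9) - 5(z - 5) = (-4z - 36) - (5z - 25) = -9z - 11
Result: (-9z - 11)/[(z - 5)(z + 9)]


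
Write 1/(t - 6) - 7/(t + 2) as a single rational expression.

Common denominator (t - 6)(t + 2). Numerator: 1(t + 2) - 7(t - 6) = (t + 2) - (7t - 42) = -6t + 44
Result: (-6t + 44)/[(t - 6)(t + 2)]


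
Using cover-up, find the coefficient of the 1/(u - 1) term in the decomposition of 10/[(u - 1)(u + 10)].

Cover (u - 1), set u=1: 10/((u + 10) at u=1) = 10/(11) = 10/11


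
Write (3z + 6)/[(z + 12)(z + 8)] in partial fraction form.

At z=-12: P = (3·(-12) + 6)/(-12 + 8) = 15/2. At z=-8: Q = (3·(-8) + 6)/(-8 + 12) = -9/2
Result: (15/2)/(z + 12) - (9/2)/(z + 8)


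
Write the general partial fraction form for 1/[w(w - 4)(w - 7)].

Three distinct linear factors: α/w + β/(w - 4) + γ/(w - 7)


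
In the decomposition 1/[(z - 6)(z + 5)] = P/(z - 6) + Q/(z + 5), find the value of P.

Cover-up at z = 6: P = 1/(6 + 5) = 1/11


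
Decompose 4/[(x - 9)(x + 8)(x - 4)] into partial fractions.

Using cover-up method: A = 4/85, B = 1/51, C = -1/15
Result: (4/85)/(x - 9) + (1/51)/(x + 8) - (1/15)/(x - 4)


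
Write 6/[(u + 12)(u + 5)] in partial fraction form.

6/(u + 12)(u + 5) = α/(u + 12) + β/(u + 5). α = 6/(-12 + 5) = -6/7, β = 6/(-5 + 12) = 6/7
Result: (-6/7)/(u + 12) + (6/7)/(u + 5)


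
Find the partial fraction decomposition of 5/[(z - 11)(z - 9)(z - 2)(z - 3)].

Using Heaviside cover-up: (5/144)/(z - 11) - (5/84)/(z - 9) - (5/63)/(z - 2) + (5/48)/(z - 3)


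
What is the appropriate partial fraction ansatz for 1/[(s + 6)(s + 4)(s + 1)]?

Three distinct linear factors: P/(s + 6) + Q/(s + 4) + R/(s + 1)


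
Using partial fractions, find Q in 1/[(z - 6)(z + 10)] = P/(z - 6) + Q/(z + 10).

Cover-up at z = -10: Q = 1/(-10 - 6) = -1/16


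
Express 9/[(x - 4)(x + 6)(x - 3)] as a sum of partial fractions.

Using cover-up method: A = 9/10, B = 1/10, C = -1
Result: (9/10)/(x - 4) + (1/10)/(x + 6) - 1/(x - 3)


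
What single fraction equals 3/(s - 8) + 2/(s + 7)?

Common denominator (s - 8)(s + 7). Numerator: 3(s + 7) + 2(s - 8) = (3s + 21) + (2s - 16) = 5s + 5
Result: (5s + 5)/[(s - 8)(s + 7)]


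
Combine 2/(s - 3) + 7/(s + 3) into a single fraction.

Common denominator (s - 3)(s + 3). Numerator: 2(s + 3) + 7(s - 3) = (2s + 6) + (7s - 21) = 9s - 15
Result: (9s - 15)/[(s - 3)(s + 3)]


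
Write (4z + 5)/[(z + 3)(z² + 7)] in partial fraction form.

At z=-3: A = (4·(-3) + 5)/((-3)² + 7) = -7/16. B = -A = 7/16, C = 4 - (-3)·A = 43/16
Result: (-7/16)/(z + 3) + ((7/16)z + 43/16)/(z² + 7)


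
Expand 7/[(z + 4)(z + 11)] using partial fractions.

7/(z + 4)(z + 11) = A/(z + 4) + B/(z + 11). A = 7/(-4 + 11) = 1, B = 7/(-11 + 4) = -1
Result: 1/(z + 4) - 1/(z + 11)


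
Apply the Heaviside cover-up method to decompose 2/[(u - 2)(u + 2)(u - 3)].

Cover (u - 2), u=2: α = 2/[(2 + 2)(2 - 3)] = -1/2. Cover (u + 2), u=-2: β = 2/[(-2 - 2)(-2 - 3)] = 1/10. Cover (u - 3), u=3: γ = 2/[(3 - 2)(3 + 2)] = 2/5.
Result: (-1/2)/(u - 2) + (1/10)/(u + 2) + (2/5)/(u - 3)


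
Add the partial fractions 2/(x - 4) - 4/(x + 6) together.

Common denominator (x - 4)(x + 6). Numerator: 2(x + 6) - 4(x - 4) = (2x + 12) - (4x - 16) = -2x + 28
Result: (-2x + 28)/[(x - 4)(x + 6)]


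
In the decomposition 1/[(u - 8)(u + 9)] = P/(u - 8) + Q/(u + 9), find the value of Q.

Cover-up at u = -9: Q = 1/(-9 - 8) = -1/17


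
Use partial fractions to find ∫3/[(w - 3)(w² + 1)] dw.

Cover-up at w=3: A = 3/(3²+1) = 3/10. Coeff matching: B = -3/10, C = -9/10. Decomposition: (3/10)/(w - 3) - ((3/10)w + 9/10)/(w² + 1). Integrate: linear → ln, quadratic → (1/2)ln + arctan: (3/10) ln|(w - 3)| - (3/20) ln(w² + 1) - (9/10) arctan(w) + C


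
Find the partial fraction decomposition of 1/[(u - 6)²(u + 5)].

Cover-up at u=-5: γ = 1/(-5 - 6)² = 1/121. Cover-up at u=6: β = 1/(6 + 5) = 1/11. Comparing u² coeff: α = -γ = -1/121
Result: (-1/121)/(u - 6) + (1/11)/(u - 6)² + (1/121)/(u + 5)
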